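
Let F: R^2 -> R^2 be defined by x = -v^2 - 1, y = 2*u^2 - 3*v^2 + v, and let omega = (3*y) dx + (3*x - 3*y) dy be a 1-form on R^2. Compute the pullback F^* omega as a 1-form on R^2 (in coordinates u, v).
F^* omega = (12*u*(-2*u^2 + 2*v^2 - v - 1)) du + (24*u^2*v - 6*u^2 - 18*v^3 + 18*v^2 + 15*v - 3) dv

Using F^*(f dg) = (f ∘ F) d(g ∘ F), substitute each coordinate x_i by F_i(u, v) in f_i, and replace dx_i by d F_i = (∂F_i/∂u) du + (∂F_i/∂v) dv.
  For the x component: f_1(F) = 6*u^2 - 9*v^2 + 3*v; d F_1 = (0) du + (-2*v) dv
  For the y component: f_2(F) = -6*u^2 + 6*v^2 - 3*v - 3; d F_2 = (4*u) du + (1 - 6*v) dv
Combining and collecting du, dv coefficients:
  coeff of du: 12*u*(-2*u^2 + 2*v^2 - v - 1)
  coeff of dv: 24*u^2*v - 6*u^2 - 18*v^3 + 18*v^2 + 15*v - 3
F^* omega = (12*u*(-2*u^2 + 2*v^2 - v - 1)) du + (24*u^2*v - 6*u^2 - 18*v^3 + 18*v^2 + 15*v - 3) dv.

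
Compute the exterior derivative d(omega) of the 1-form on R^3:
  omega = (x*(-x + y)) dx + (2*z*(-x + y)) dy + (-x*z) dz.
d(omega) = (-x - 2*z) dx ∧ dy + (-z) dx ∧ dz + (2*x - 2*y) dy ∧ dz

For a 1-form omega = sum_i f_i dx_i, the exterior derivative is
  d(omega) = sum_{i < j} (∂f_j/∂x_i - ∂f_i/∂x_j) dx_i ∧ dx_j.
  coefficient of dx ∧ dy: ∂f_2/∂x - ∂f_1/∂y = ∂(2*z*(-x + y))/∂x - ∂(x*(-x + y))/∂y = -x - 2*z
  coefficient of dx ∧ dz: ∂f_3/∂x - ∂f_1/∂z = ∂(-x*z)/∂x - ∂(x*(-x + y))/∂z = -z
  coefficient of dy ∧ dz: ∂f_3/∂y - ∂f_2/∂z = ∂(-x*z)/∂y - ∂(2*z*(-x + y))/∂z = 2*x - 2*y
Assembling: d(omega) = (-x - 2*z) dx ∧ dy + (-z) dx ∧ dz + (2*x - 2*y) dy ∧ dz.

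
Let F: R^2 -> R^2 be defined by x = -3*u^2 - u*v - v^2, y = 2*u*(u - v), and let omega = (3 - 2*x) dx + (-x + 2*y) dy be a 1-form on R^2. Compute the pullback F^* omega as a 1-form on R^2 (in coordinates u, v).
F^* omega = (-8*u^3 - 44*u^2*v - 4*u*v^2 - 18*u - 4*v^3 - 3*v) du + (-20*u^3 - 8*u^2*v - 8*u*v^2 - 3*u - 4*v^3 - 6*v) dv

Using F^*(f dg) = (f ∘ F) d(g ∘ F), substitute each coordinate x_i by F_i(u, v) in f_i, and replace dx_i by d F_i = (∂F_i/∂u) du + (∂F_i/∂v) dv.
  For the x component: f_1(F) = 6*u^2 + 2*u*v + 2*v^2 + 3; d F_1 = (-6*u - v) du + (-u - 2*v) dv
  For the y component: f_2(F) = 7*u^2 - 3*u*v + v^2; d F_2 = (4*u - 2*v) du + (-2*u) dv
Combining and collecting du, dv coefficients:
  coeff of du: -8*u^3 - 44*u^2*v - 4*u*v^2 - 18*u - 4*v^3 - 3*v
  coeff of dv: -20*u^3 - 8*u^2*v - 8*u*v^2 - 3*u - 4*v^3 - 6*v
F^* omega = (-8*u^3 - 44*u^2*v - 4*u*v^2 - 18*u - 4*v^3 - 3*v) du + (-20*u^3 - 8*u^2*v - 8*u*v^2 - 3*u - 4*v^3 - 6*v) dv.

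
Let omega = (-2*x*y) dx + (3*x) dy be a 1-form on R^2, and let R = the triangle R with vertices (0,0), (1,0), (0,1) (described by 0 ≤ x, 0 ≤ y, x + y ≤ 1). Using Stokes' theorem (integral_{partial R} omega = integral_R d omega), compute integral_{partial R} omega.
integral_(partial R) omega = 11/6

Stokes: integral_partial_R omega = integral_R d omega with d omega = (∂Q/∂x - ∂P/∂y) dx ∧ dy.
  ∂Q/∂x = 3
  ∂P/∂y = -2*x
  integrand = ∂Q/∂x - ∂P/∂y = 2*x + 3.
Integrating over R: integral_0^1 integral_0^{1-x} (2*x + 3) dy dx = 11/6.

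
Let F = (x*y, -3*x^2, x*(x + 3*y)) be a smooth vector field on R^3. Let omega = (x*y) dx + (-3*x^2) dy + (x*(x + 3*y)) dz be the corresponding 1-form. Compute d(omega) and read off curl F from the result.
d(omega) = (3*x) dy ∧ dz + (-2*x - 3*y) dz ∧ dx + (-7*x) dx ∧ dy; curl F = (3*x, -2*x - 3*y, -7*x)

d omega = sum_{i<j} (∂f_j/∂x_i - ∂f_i/∂x_j) dx_i ∧ dx_j. Under the identification (dy ∧ dz, dz ∧ dx, dx ∧ dy) ↔ (e_x, e_y, e_z), the coefficients are exactly the components of curl F. Compute:
  ∂R/∂y - ∂Q/∂z = (3*x) - (0) = 3*x
  ∂P/∂z - ∂R/∂x = (0) - (2*x + 3*y) = -2*x - 3*y
  ∂Q/∂x - ∂P/∂y = (-6*x) - (x) = -7*x.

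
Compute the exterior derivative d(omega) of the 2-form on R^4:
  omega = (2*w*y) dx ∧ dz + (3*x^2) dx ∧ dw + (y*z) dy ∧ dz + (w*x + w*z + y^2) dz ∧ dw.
d(omega) = (-2*w) dx ∧ dy ∧ dz + (w + 2*y) dx ∧ dz ∧ dw + (2*y) dy ∧ dz ∧ dw

For a 2-form omega = sum_{i<j} g_{ij} dx_i ∧ dx_j, the exterior derivative is
  d(omega) = sum_{i<j} d(g_{ij}) ∧ dx_i ∧ dx_j = sum_{i<j, k} (∂g_{ij}/∂x_k) dx_k ∧ dx_i ∧ dx_j.
Expand each term, using dx_k ∧ dx_i ∧ dx_j = sgn(permutation) dx_{(a)} ∧ dx_{(b)} ∧ dx_{(c)} with (a < b < c) sorted:
  d(2*w*y) includes (∂/∂y)(2*w*y) dy = (2*w) dy, which multiplied by dx ∧ dz gives (-2*w) dx ∧ dy ∧ dz
  d(2*w*y) includes (∂/∂w)(2*w*y) dw = (2*y) dw, which multiplied by dx ∧ dz gives (2*y) dx ∧ dz ∧ dw
  d(w*x + w*z + y^2) includes (∂/∂x)(w*x + w*z + y^2) dx = (w) dx, which multiplied by dz ∧ dw gives (w) dx ∧ dz ∧ dw
  d(w*x + w*z + y^2) includes (∂/∂y)(w*x + w*z + y^2) dy = (2*y) dy, which multiplied by dz ∧ dw gives (2*y) dy ∧ dz ∧ dw
Collecting like 3-forms: d(omega) = (-2*w) dx ∧ dy ∧ dz + (w + 2*y) dx ∧ dz ∧ dw + (2*y) dy ∧ dz ∧ dw.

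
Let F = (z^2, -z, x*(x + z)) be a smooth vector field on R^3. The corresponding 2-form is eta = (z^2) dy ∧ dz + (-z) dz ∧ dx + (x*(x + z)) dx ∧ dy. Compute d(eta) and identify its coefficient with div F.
d(eta) = (x) dx ∧ dy ∧ dz; div F = x

For a 2-form in R^3 of the form above, applying d gives a 3-form with coefficient ∂P/∂x + ∂Q/∂y + ∂R/∂z:
  ∂P/∂x = 0
  ∂Q/∂y = 0
  ∂R/∂z = x
Sum = x, which is exactly div F.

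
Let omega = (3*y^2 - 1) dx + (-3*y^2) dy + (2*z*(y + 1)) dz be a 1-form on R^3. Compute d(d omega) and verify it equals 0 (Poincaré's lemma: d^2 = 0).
d(d omega) = 0

Step 1: d omega = sum_{i<j} (∂f_j/∂x_i - ∂f_i/∂x_j) dx_i ∧ dx_j:
  coeff of dx ∧ dy: -6*y
  coeff of dx ∧ dz: 0
  coeff of dy ∧ dz: 2*z
Step 2: Apply d again to each 2-form coefficient. The only possible 3-form in R^3 is dx ∧ dy ∧ dz, with coefficient
  ∂(coeff of dy∧dz)/∂x - ∂(coeff of dx∧dz)/∂y + ∂(coeff of dx∧dy)/∂z
  = ∂/∂x (2*z) - ∂/∂y (0) + ∂/∂z (-6*y).
Each of these terms simplifies to sums of mixed partials that cancel in pairs. The result is 0 (by equality of mixed partials for smooth functions — Schwarz / Clairaut).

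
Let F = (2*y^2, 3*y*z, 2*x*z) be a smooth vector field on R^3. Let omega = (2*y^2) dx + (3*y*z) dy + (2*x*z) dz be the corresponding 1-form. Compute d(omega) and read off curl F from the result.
d(omega) = (-3*y) dy ∧ dz + (-2*z) dz ∧ dx + (-4*y) dx ∧ dy; curl F = (-3*y, -2*z, -4*y)

d omega = sum_{i<j} (∂f_j/∂x_i - ∂f_i/∂x_j) dx_i ∧ dx_j. Under the identification (dy ∧ dz, dz ∧ dx, dx ∧ dy) ↔ (e_x, e_y, e_z), the coefficients are exactly the components of curl F. Compute:
  ∂R/∂y - ∂Q/∂z = (0) - (3*y) = -3*y
  ∂P/∂z - ∂R/∂x = (0) - (2*z) = -2*z
  ∂Q/∂x - ∂P/∂y = (0) - (4*y) = -4*y.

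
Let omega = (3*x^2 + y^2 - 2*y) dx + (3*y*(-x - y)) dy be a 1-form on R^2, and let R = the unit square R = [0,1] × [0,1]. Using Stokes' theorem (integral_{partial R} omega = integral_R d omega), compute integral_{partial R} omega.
integral_(partial R) omega = -1/2

Stokes: integral_partial_R omega = integral_R d omega with d omega = (∂Q/∂x - ∂P/∂y) dx ∧ dy.
  ∂Q/∂x = -3*y
  ∂P/∂y = 2*y - 2
  integrand = ∂Q/∂x - ∂P/∂y = 2 - 5*y.
Integrating over R: integral_0^1 integral_0^1 (2 - 5*y) dx dy = -1/2.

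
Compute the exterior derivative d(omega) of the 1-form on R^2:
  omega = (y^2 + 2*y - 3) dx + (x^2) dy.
d(omega) = (2*x - 2*y - 2) dx ∧ dy

For a 1-form omega = sum_i f_i dx_i, the exterior derivative is
  d(omega) = sum_{i < j} (∂f_j/∂x_i - ∂f_i/∂x_j) dx_i ∧ dx_j.
  coefficient of dx ∧ dy: ∂f_2/∂x - ∂f_1/∂y = ∂(x^2)/∂x - ∂(y^2 + 2*y - 3)/∂y = 2*x - 2*y - 2
Assembling: d(omega) = (2*x - 2*y - 2) dx ∧ dy.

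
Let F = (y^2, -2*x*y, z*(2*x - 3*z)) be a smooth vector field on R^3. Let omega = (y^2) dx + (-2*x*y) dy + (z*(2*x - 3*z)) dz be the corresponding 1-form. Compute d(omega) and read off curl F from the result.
d(omega) = (0) dy ∧ dz + (-2*z) dz ∧ dx + (-4*y) dx ∧ dy; curl F = (0, -2*z, -4*y)

d omega = sum_{i<j} (∂f_j/∂x_i - ∂f_i/∂x_j) dx_i ∧ dx_j. Under the identification (dy ∧ dz, dz ∧ dx, dx ∧ dy) ↔ (e_x, e_y, e_z), the coefficients are exactly the components of curl F. Compute:
  ∂R/∂y - ∂Q/∂z = (0) - (0) = 0
  ∂P/∂z - ∂R/∂x = (0) - (2*z) = -2*z
  ∂Q/∂x - ∂P/∂y = (-2*y) - (2*y) = -4*y.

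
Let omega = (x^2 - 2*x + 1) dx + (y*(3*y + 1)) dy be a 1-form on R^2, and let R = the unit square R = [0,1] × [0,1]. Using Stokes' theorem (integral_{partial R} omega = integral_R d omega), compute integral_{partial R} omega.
integral_(partial R) omega = 0

Stokes: integral_partial_R omega = integral_R d omega with d omega = (∂Q/∂x - ∂P/∂y) dx ∧ dy.
  ∂Q/∂x = 0
  ∂P/∂y = 0
  integrand = ∂Q/∂x - ∂P/∂y = 0.
Integrating over R: integral_0^1 integral_0^1 (0) dx dy = 0.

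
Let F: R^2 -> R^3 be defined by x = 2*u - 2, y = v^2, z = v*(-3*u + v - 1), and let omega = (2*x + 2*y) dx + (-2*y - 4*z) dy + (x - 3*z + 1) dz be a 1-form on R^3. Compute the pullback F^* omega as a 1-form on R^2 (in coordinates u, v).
F^* omega = (-27*u*v^2 - 6*u*v + 8*u + 9*v^3 - 5*v^2 + 3*v - 8) du + (-27*u^2*v - 6*u^2 + 51*u*v^2 - 14*u*v + u - 18*v^3 + 17*v^2 - 5*v + 1) dv

Using F^*(f dg) = (f ∘ F) d(g ∘ F), substitute each coordinate x_i by F_i(u, v) in f_i, and replace dx_i by d F_i = (∂F_i/∂u) du + (∂F_i/∂v) dv.
  For the x component: f_1(F) = 4*u + 2*v^2 - 4; d F_1 = (2) du + (0) dv
  For the y component: f_2(F) = 2*v*(6*u - 3*v + 2); d F_2 = (0) du + (2*v) dv
  For the z component: f_3(F) = 9*u*v + 2*u - 3*v^2 + 3*v - 1; d F_3 = (-3*v) du + (-3*u + 2*v - 1) dv
Combining and collecting du, dv coefficients:
  coeff of du: -27*u*v^2 - 6*u*v + 8*u + 9*v^3 - 5*v^2 + 3*v - 8
  coeff of dv: -27*u^2*v - 6*u^2 + 51*u*v^2 - 14*u*v + u - 18*v^3 + 17*v^2 - 5*v + 1
F^* omega = (-27*u*v^2 - 6*u*v + 8*u + 9*v^3 - 5*v^2 + 3*v - 8) du + (-27*u^2*v - 6*u^2 + 51*u*v^2 - 14*u*v + u - 18*v^3 + 17*v^2 - 5*v + 1) dv.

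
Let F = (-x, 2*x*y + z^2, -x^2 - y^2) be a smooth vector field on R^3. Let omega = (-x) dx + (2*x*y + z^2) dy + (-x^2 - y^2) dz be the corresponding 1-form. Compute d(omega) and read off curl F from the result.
d(omega) = (-2*y - 2*z) dy ∧ dz + (2*x) dz ∧ dx + (2*y) dx ∧ dy; curl F = (-2*y - 2*z, 2*x, 2*y)

d omega = sum_{i<j} (∂f_j/∂x_i - ∂f_i/∂x_j) dx_i ∧ dx_j. Under the identification (dy ∧ dz, dz ∧ dx, dx ∧ dy) ↔ (e_x, e_y, e_z), the coefficients are exactly the components of curl F. Compute:
  ∂R/∂y - ∂Q/∂z = (-2*y) - (2*z) = -2*y - 2*z
  ∂P/∂z - ∂R/∂x = (0) - (-2*x) = 2*x
  ∂Q/∂x - ∂P/∂y = (2*y) - (0) = 2*y.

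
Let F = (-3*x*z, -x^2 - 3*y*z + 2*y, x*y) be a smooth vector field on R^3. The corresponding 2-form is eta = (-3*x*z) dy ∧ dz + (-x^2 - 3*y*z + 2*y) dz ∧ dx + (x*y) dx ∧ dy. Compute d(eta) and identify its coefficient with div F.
d(eta) = (2 - 6*z) dx ∧ dy ∧ dz; div F = 2 - 6*z

For a 2-form in R^3 of the form above, applying d gives a 3-form with coefficient ∂P/∂x + ∂Q/∂y + ∂R/∂z:
  ∂P/∂x = -3*z
  ∂Q/∂y = 2 - 3*z
  ∂R/∂z = 0
Sum = 2 - 6*z, which is exactly div F.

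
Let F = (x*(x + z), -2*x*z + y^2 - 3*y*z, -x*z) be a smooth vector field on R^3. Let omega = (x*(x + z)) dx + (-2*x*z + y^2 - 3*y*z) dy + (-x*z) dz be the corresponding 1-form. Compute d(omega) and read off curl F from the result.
d(omega) = (2*x + 3*y) dy ∧ dz + (x + z) dz ∧ dx + (-2*z) dx ∧ dy; curl F = (2*x + 3*y, x + z, -2*z)

d omega = sum_{i<j} (∂f_j/∂x_i - ∂f_i/∂x_j) dx_i ∧ dx_j. Under the identification (dy ∧ dz, dz ∧ dx, dx ∧ dy) ↔ (e_x, e_y, e_z), the coefficients are exactly the components of curl F. Compute:
  ∂R/∂y - ∂Q/∂z = (0) - (-2*x - 3*y) = 2*x + 3*y
  ∂P/∂z - ∂R/∂x = (x) - (-z) = x + z
  ∂Q/∂x - ∂P/∂y = (-2*z) - (0) = -2*z.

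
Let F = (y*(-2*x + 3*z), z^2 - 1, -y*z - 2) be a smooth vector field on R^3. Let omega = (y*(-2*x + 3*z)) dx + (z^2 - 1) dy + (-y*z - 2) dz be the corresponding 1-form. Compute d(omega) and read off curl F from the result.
d(omega) = (-3*z) dy ∧ dz + (3*y) dz ∧ dx + (2*x - 3*z) dx ∧ dy; curl F = (-3*z, 3*y, 2*x - 3*z)

d omega = sum_{i<j} (∂f_j/∂x_i - ∂f_i/∂x_j) dx_i ∧ dx_j. Under the identification (dy ∧ dz, dz ∧ dx, dx ∧ dy) ↔ (e_x, e_y, e_z), the coefficients are exactly the components of curl F. Compute:
  ∂R/∂y - ∂Q/∂z = (-z) - (2*z) = -3*z
  ∂P/∂z - ∂R/∂x = (3*y) - (0) = 3*y
  ∂Q/∂x - ∂P/∂y = (0) - (-2*x + 3*z) = 2*x - 3*z.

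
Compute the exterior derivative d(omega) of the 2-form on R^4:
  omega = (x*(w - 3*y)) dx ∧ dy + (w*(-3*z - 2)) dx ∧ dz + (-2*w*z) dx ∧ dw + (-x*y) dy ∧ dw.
d(omega) = (x - y) dx ∧ dy ∧ dw + (2*w - 3*z - 2) dx ∧ dz ∧ dw

For a 2-form omega = sum_{i<j} g_{ij} dx_i ∧ dx_j, the exterior derivative is
  d(omega) = sum_{i<j} d(g_{ij}) ∧ dx_i ∧ dx_j = sum_{i<j, k} (∂g_{ij}/∂x_k) dx_k ∧ dx_i ∧ dx_j.
Expand each term, using dx_k ∧ dx_i ∧ dx_j = sgn(permutation) dx_{(a)} ∧ dx_{(b)} ∧ dx_{(c)} with (a < b < c) sorted:
  d(x*(w - 3*y)) includes (∂/∂w)(x*(w - 3*y)) dw = (x) dw, which multiplied by dx ∧ dy gives (x) dx ∧ dy ∧ dw
  d(w*(-3*z - 2)) includes (∂/∂w)(w*(-3*z - 2)) dw = (-3*z - 2) dw, which multiplied by dx ∧ dz gives (-3*z - 2) dx ∧ dz ∧ dw
  d(-2*w*z) includes (∂/∂z)(-2*w*z) dz = (-2*w) dz, which multiplied by dx ∧ dw gives (2*w) dx ∧ dz ∧ dw
  d(-x*y) includes (∂/∂x)(-x*y) dx = (-y) dx, which multiplied by dy ∧ dw gives (-y) dx ∧ dy ∧ dw
Collecting like 3-forms: d(omega) = (x - y) dx ∧ dy ∧ dw + (2*w - 3*z - 2) dx ∧ dz ∧ dw.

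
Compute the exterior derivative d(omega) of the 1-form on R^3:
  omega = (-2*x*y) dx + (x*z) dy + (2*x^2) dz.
d(omega) = (2*x + z) dx ∧ dy + (4*x) dx ∧ dz + (-x) dy ∧ dz

For a 1-form omega = sum_i f_i dx_i, the exterior derivative is
  d(omega) = sum_{i < j} (∂f_j/∂x_i - ∂f_i/∂x_j) dx_i ∧ dx_j.
  coefficient of dx ∧ dy: ∂f_2/∂x - ∂f_1/∂y = ∂(x*z)/∂x - ∂(-2*x*y)/∂y = 2*x + z
  coefficient of dx ∧ dz: ∂f_3/∂x - ∂f_1/∂z = ∂(2*x^2)/∂x - ∂(-2*x*y)/∂z = 4*x
  coefficient of dy ∧ dz: ∂f_3/∂y - ∂f_2/∂z = ∂(2*x^2)/∂y - ∂(x*z)/∂z = -x
Assembling: d(omega) = (2*x + z) dx ∧ dy + (4*x) dx ∧ dz + (-x) dy ∧ dz.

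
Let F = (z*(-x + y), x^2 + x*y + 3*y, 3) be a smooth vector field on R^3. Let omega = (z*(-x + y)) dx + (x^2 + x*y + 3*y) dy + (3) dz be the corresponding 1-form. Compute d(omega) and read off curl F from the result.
d(omega) = (0) dy ∧ dz + (-x + y) dz ∧ dx + (2*x + y - z) dx ∧ dy; curl F = (0, -x + y, 2*x + y - z)

d omega = sum_{i<j} (∂f_j/∂x_i - ∂f_i/∂x_j) dx_i ∧ dx_j. Under the identification (dy ∧ dz, dz ∧ dx, dx ∧ dy) ↔ (e_x, e_y, e_z), the coefficients are exactly the components of curl F. Compute:
  ∂R/∂y - ∂Q/∂z = (0) - (0) = 0
  ∂P/∂z - ∂R/∂x = (-x + y) - (0) = -x + y
  ∂Q/∂x - ∂P/∂y = (2*x + y) - (z) = 2*x + y - z.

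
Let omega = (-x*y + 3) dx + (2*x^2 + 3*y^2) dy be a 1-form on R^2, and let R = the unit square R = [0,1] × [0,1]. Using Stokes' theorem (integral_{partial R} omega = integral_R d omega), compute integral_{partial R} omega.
integral_(partial R) omega = 5/2

Stokes: integral_partial_R omega = integral_R d omega with d omega = (∂Q/∂x - ∂P/∂y) dx ∧ dy.
  ∂Q/∂x = 4*x
  ∂P/∂y = -x
  integrand = ∂Q/∂x - ∂P/∂y = 5*x.
Integrating over R: integral_0^1 integral_0^1 (5*x) dx dy = 5/2.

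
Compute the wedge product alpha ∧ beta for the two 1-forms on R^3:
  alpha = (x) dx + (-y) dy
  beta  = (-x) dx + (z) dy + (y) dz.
alpha ∧ beta = (x*(-y + z)) dx ∧ dy + (x*y) dx ∧ dz + (-y^2) dy ∧ dz

Distribute the wedge, using dx_i ∧ dx_j = -dx_j ∧ dx_i and dx_i ∧ dx_i = 0. For each pair (i, j) with i < j, the coefficient of dx_i ∧ dx_j in alpha ∧ beta is (alpha_i * beta_j - alpha_j * beta_i). Collecting: alpha ∧ beta = (x*(-y + z)) dx ∧ dy + (x*y) dx ∧ dz + (-y^2) dy ∧ dz.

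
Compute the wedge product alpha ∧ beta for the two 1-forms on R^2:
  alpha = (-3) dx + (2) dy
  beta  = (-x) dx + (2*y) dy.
alpha ∧ beta = (2*x - 6*y) dx ∧ dy

Distribute the wedge, using dx_i ∧ dx_j = -dx_j ∧ dx_i and dx_i ∧ dx_i = 0. For each pair (i, j) with i < j, the coefficient of dx_i ∧ dx_j in alpha ∧ beta is (alpha_i * beta_j - alpha_j * beta_i). Collecting: alpha ∧ beta = (2*x - 6*y) dx ∧ dy.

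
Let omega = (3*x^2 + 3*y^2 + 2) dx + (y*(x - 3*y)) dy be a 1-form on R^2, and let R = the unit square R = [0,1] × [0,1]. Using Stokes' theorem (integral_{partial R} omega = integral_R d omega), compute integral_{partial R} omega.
integral_(partial R) omega = -5/2

Stokes: integral_partial_R omega = integral_R d omega with d omega = (∂Q/∂x - ∂P/∂y) dx ∧ dy.
  ∂Q/∂x = y
  ∂P/∂y = 6*y
  integrand = ∂Q/∂x - ∂P/∂y = -5*y.
Integrating over R: integral_0^1 integral_0^1 (-5*y) dx dy = -5/2.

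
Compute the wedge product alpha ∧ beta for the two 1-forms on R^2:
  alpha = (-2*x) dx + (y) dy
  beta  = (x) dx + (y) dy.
alpha ∧ beta = (-3*x*y) dx ∧ dy

Distribute the wedge, using dx_i ∧ dx_j = -dx_j ∧ dx_i and dx_i ∧ dx_i = 0. For each pair (i, j) with i < j, the coefficient of dx_i ∧ dx_j in alpha ∧ beta is (alpha_i * beta_j - alpha_j * beta_i). Collecting: alpha ∧ beta = (-3*x*y) dx ∧ dy.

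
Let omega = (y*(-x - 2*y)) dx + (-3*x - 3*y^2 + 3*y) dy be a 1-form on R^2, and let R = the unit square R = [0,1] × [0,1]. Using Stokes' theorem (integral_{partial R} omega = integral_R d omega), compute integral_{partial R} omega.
integral_(partial R) omega = -1/2

Stokes: integral_partial_R omega = integral_R d omega with d omega = (∂Q/∂x - ∂P/∂y) dx ∧ dy.
  ∂Q/∂x = -3
  ∂P/∂y = -x - 4*y
  integrand = ∂Q/∂x - ∂P/∂y = x + 4*y - 3.
Integrating over R: integral_0^1 integral_0^1 (x + 4*y - 3) dx dy = -1/2.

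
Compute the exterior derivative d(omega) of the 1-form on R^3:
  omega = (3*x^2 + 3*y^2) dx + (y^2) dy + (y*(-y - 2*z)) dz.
d(omega) = (-6*y) dx ∧ dy + (-2*y - 2*z) dy ∧ dz

For a 1-form omega = sum_i f_i dx_i, the exterior derivative is
  d(omega) = sum_{i < j} (∂f_j/∂x_i - ∂f_i/∂x_j) dx_i ∧ dx_j.
  coefficient of dx ∧ dy: ∂f_2/∂x - ∂f_1/∂y = ∂(y^2)/∂x - ∂(3*x^2 + 3*y^2)/∂y = -6*y
  coefficient of dy ∧ dz: ∂f_3/∂y - ∂f_2/∂z = ∂(y*(-y - 2*z))/∂y - ∂(y^2)/∂z = -2*y - 2*z
Assembling: d(omega) = (-6*y) dx ∧ dy + (-2*y - 2*z) dy ∧ dz.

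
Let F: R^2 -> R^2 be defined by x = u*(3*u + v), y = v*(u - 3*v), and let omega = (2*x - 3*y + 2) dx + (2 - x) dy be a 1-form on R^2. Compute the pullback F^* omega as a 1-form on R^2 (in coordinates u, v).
F^* omega = (36*u^3 - 3*u^2*v + 52*u*v^2 + 12*u + 9*v^3 + 4*v) du + (3*u^3 + 16*u^2*v + 15*u*v^2 + 4*u - 12*v) dv

Using F^*(f dg) = (f ∘ F) d(g ∘ F), substitute each coordinate x_i by F_i(u, v) in f_i, and replace dx_i by d F_i = (∂F_i/∂u) du + (∂F_i/∂v) dv.
  For the x component: f_1(F) = 6*u^2 - u*v + 9*v^2 + 2; d F_1 = (6*u + v) du + (u) dv
  For the y component: f_2(F) = -3*u^2 - u*v + 2; d F_2 = (v) du + (u - 6*v) dv
Combining and collecting du, dv coefficients:
  coeff of du: 36*u^3 - 3*u^2*v + 52*u*v^2 + 12*u + 9*v^3 + 4*v
  coeff of dv: 3*u^3 + 16*u^2*v + 15*u*v^2 + 4*u - 12*v
F^* omega = (36*u^3 - 3*u^2*v + 52*u*v^2 + 12*u + 9*v^3 + 4*v) du + (3*u^3 + 16*u^2*v + 15*u*v^2 + 4*u - 12*v) dv.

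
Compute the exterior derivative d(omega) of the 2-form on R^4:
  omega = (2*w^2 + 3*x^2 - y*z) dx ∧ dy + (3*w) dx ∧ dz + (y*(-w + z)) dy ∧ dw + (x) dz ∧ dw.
d(omega) = (-y) dx ∧ dy ∧ dz + (4*w) dx ∧ dy ∧ dw + (4) dx ∧ dz ∧ dw + (-y) dy ∧ dz ∧ dw

For a 2-form omega = sum_{i<j} g_{ij} dx_i ∧ dx_j, the exterior derivative is
  d(omega) = sum_{i<j} d(g_{ij}) ∧ dx_i ∧ dx_j = sum_{i<j, k} (∂g_{ij}/∂x_k) dx_k ∧ dx_i ∧ dx_j.
Expand each term, using dx_k ∧ dx_i ∧ dx_j = sgn(permutation) dx_{(a)} ∧ dx_{(b)} ∧ dx_{(c)} with (a < b < c) sorted:
  d(2*w^2 + 3*x^2 - y*z) includes (∂/∂z)(2*w^2 + 3*x^2 - y*z) dz = (-y) dz, which multiplied by dx ∧ dy gives (-y) dx ∧ dy ∧ dz
  d(2*w^2 + 3*x^2 - y*z) includes (∂/∂w)(2*w^2 + 3*x^2 - y*z) dw = (4*w) dw, which multiplied by dx ∧ dy gives (4*w) dx ∧ dy ∧ dw
  d(3*w) includes (∂/∂w)(3*w) dw = (3) dw, which multiplied by dx ∧ dz gives (3) dx ∧ dz ∧ dw
  d(y*(-w + z)) includes (∂/∂z)(y*(-w + z)) dz = (y) dz, which multiplied by dy ∧ dw gives (-y) dy ∧ dz ∧ dw
  d(x) includes (∂/∂x)(x) dx = (1) dx, which multiplied by dz ∧ dw gives (1) dx ∧ dz ∧ dw
Collecting like 3-forms: d(omega) = (-y) dx ∧ dy ∧ dz + (4*w) dx ∧ dy ∧ dw + (4) dx ∧ dz ∧ dw + (-y) dy ∧ dz ∧ dw.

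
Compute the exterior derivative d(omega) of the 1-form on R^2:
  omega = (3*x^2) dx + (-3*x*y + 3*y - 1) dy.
d(omega) = (-3*y) dx ∧ dy

For a 1-form omega = sum_i f_i dx_i, the exterior derivative is
  d(omega) = sum_{i < j} (∂f_j/∂x_i - ∂f_i/∂x_j) dx_i ∧ dx_j.
  coefficient of dx ∧ dy: ∂f_2/∂x - ∂f_1/∂y = ∂(-3*x*y + 3*y - 1)/∂x - ∂(3*x^2)/∂y = -3*y
Assembling: d(omega) = (-3*y) dx ∧ dy.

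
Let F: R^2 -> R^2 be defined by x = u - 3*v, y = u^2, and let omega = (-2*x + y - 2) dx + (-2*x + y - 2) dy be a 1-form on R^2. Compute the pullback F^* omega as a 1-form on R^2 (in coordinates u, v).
F^* omega = (2*u^3 - 3*u^2 + 12*u*v - 6*u + 6*v - 2) du + (-3*u^2 + 6*u - 18*v + 6) dv

Using F^*(f dg) = (f ∘ F) d(g ∘ F), substitute each coordinate x_i by F_i(u, v) in f_i, and replace dx_i by d F_i = (∂F_i/∂u) du + (∂F_i/∂v) dv.
  For the x component: f_1(F) = u^2 - 2*u + 6*v - 2; d F_1 = (1) du + (-3) dv
  For the y component: f_2(F) = u^2 - 2*u + 6*v - 2; d F_2 = (2*u) du + (0) dv
Combining and collecting du, dv coefficients:
  coeff of du: 2*u^3 - 3*u^2 + 12*u*v - 6*u + 6*v - 2
  coeff of dv: -3*u^2 + 6*u - 18*v + 6
F^* omega = (2*u^3 - 3*u^2 + 12*u*v - 6*u + 6*v - 2) du + (-3*u^2 + 6*u - 18*v + 6) dv.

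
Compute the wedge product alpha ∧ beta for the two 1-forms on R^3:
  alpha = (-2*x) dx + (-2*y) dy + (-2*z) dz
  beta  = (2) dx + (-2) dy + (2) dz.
alpha ∧ beta = (4*x + 4*y) dx ∧ dy + (-4*x + 4*z) dx ∧ dz + (-4*y - 4*z) dy ∧ dz

Distribute the wedge, using dx_i ∧ dx_j = -dx_j ∧ dx_i and dx_i ∧ dx_i = 0. For each pair (i, j) with i < j, the coefficient of dx_i ∧ dx_j in alpha ∧ beta is (alpha_i * beta_j - alpha_j * beta_i). Collecting: alpha ∧ beta = (4*x + 4*y) dx ∧ dy + (-4*x + 4*z) dx ∧ dz + (-4*y - 4*z) dy ∧ dz.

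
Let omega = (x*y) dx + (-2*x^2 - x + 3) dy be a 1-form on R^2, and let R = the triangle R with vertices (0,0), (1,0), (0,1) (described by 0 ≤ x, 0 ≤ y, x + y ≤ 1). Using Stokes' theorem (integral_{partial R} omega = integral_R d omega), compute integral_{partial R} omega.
integral_(partial R) omega = -4/3

Stokes: integral_partial_R omega = integral_R d omega with d omega = (∂Q/∂x - ∂P/∂y) dx ∧ dy.
  ∂Q/∂x = -4*x - 1
  ∂P/∂y = x
  integrand = ∂Q/∂x - ∂P/∂y = -5*x - 1.
Integrating over R: integral_0^1 integral_0^{1-x} (-5*x - 1) dy dx = -4/3.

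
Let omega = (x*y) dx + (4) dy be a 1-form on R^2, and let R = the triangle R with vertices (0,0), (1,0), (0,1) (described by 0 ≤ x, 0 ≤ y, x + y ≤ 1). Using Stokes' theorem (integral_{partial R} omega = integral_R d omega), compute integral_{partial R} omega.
integral_(partial R) omega = -1/6

Stokes: integral_partial_R omega = integral_R d omega with d omega = (∂Q/∂x - ∂P/∂y) dx ∧ dy.
  ∂Q/∂x = 0
  ∂P/∂y = x
  integrand = ∂Q/∂x - ∂P/∂y = -x.
Integrating over R: integral_0^1 integral_0^{1-x} (-x) dy dx = -1/6.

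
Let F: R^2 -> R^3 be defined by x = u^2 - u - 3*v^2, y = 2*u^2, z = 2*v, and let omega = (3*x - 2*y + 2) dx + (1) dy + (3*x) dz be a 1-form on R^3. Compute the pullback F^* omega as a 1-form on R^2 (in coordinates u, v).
F^* omega = (-2*u^3 - 5*u^2 - 18*u*v^2 + 11*u + 9*v^2 - 2) du + (6*u^2*v + 6*u^2 + 18*u*v - 6*u + 54*v^3 - 18*v^2 - 12*v) dv

Using F^*(f dg) = (f ∘ F) d(g ∘ F), substitute each coordinate x_i by F_i(u, v) in f_i, and replace dx_i by d F_i = (∂F_i/∂u) du + (∂F_i/∂v) dv.
  For the x component: f_1(F) = -u^2 - 3*u - 9*v^2 + 2; d F_1 = (2*u - 1) du + (-6*v) dv
  For the y component: f_2(F) = 1; d F_2 = (4*u) du + (0) dv
  For the z component: f_3(F) = 3*u^2 - 3*u - 9*v^2; d F_3 = (0) du + (2) dv
Combining and collecting du, dv coefficients:
  coeff of du: -2*u^3 - 5*u^2 - 18*u*v^2 + 11*u + 9*v^2 - 2
  coeff of dv: 6*u^2*v + 6*u^2 + 18*u*v - 6*u + 54*v^3 - 18*v^2 - 12*v
F^* omega = (-2*u^3 - 5*u^2 - 18*u*v^2 + 11*u + 9*v^2 - 2) du + (6*u^2*v + 6*u^2 + 18*u*v - 6*u + 54*v^3 - 18*v^2 - 12*v) dv.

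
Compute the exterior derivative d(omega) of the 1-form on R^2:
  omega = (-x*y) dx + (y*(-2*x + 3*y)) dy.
d(omega) = (x - 2*y) dx ∧ dy

For a 1-form omega = sum_i f_i dx_i, the exterior derivative is
  d(omega) = sum_{i < j} (∂f_j/∂x_i - ∂f_i/∂x_j) dx_i ∧ dx_j.
  coefficient of dx ∧ dy: ∂f_2/∂x - ∂f_1/∂y = ∂(y*(-2*x + 3*y))/∂x - ∂(-x*y)/∂y = x - 2*y
Assembling: d(omega) = (x - 2*y) dx ∧ dy.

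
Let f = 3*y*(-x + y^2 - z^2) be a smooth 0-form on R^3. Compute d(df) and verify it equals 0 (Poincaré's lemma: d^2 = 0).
d(df) = 0

Step 1: df = sum_i (∂f/∂x_i) dx_i = (-3*y) dx + (-3*x + 9*y^2 - 3*z^2) dy + (-6*y*z) dz.
Step 2: Apply d again. Using the 1-form formula, the coefficient of dx ∧ dy in d(df) is ∂^2 f/∂x ∂y - ∂^2 f/∂y ∂x = (-3) - (-3) = 0 (equality of mixed partials for smooth f).
Similarly for dx ∧ dz and dy ∧ dz — all coefficients vanish. So d(df) = 0.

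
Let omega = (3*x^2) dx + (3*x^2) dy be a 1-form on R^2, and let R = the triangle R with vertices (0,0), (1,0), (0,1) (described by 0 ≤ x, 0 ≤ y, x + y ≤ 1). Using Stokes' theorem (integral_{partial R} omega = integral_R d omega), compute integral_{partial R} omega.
integral_(partial R) omega = 1

Stokes: integral_partial_R omega = integral_R d omega with d omega = (∂Q/∂x - ∂P/∂y) dx ∧ dy.
  ∂Q/∂x = 6*x
  ∂P/∂y = 0
  integrand = ∂Q/∂x - ∂P/∂y = 6*x.
Integrating over R: integral_0^1 integral_0^{1-x} (6*x) dy dx = 1.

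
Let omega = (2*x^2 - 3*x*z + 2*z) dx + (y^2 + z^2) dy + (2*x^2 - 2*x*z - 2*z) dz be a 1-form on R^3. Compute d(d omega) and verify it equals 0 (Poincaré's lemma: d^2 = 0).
d(d omega) = 0

Step 1: d omega = sum_{i<j} (∂f_j/∂x_i - ∂f_i/∂x_j) dx_i ∧ dx_j:
  coeff of dx ∧ dy: 0
  coeff of dx ∧ dz: 7*x - 2*z - 2
  coeff of dy ∧ dz: -2*z
Step 2: Apply d again to each 2-form coefficient. The only possible 3-form in R^3 is dx ∧ dy ∧ dz, with coefficient
  ∂(coeff of dy∧dz)/∂x - ∂(coeff of dx∧dz)/∂y + ∂(coeff of dx∧dy)/∂z
  = ∂/∂x (-2*z) - ∂/∂y (7*x - 2*z - 2) + ∂/∂z (0).
Each of these terms simplifies to sums of mixed partials that cancel in pairs. The result is 0 (by equality of mixed partials for smooth functions — Schwarz / Clairaut).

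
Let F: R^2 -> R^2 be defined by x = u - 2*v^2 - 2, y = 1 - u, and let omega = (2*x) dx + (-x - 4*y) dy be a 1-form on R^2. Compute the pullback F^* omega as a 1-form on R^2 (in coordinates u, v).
F^* omega = (-u - 6*v^2 - 2) du + (8*v*(-u + 2*v^2 + 2)) dv

Using F^*(f dg) = (f ∘ F) d(g ∘ F), substitute each coordinate x_i by F_i(u, v) in f_i, and replace dx_i by d F_i = (∂F_i/∂u) du + (∂F_i/∂v) dv.
  For the x component: f_1(F) = 2*u - 4*v^2 - 4; d F_1 = (1) du + (-4*v) dv
  For the y component: f_2(F) = 3*u + 2*v^2 - 2; d F_2 = (-1) du + (0) dv
Combining and collecting du, dv coefficients:
  coeff of du: -u - 6*v^2 - 2
  coeff of dv: 8*v*(-u + 2*v^2 + 2)
F^* omega = (-u - 6*v^2 - 2) du + (8*v*(-u + 2*v^2 + 2)) dv.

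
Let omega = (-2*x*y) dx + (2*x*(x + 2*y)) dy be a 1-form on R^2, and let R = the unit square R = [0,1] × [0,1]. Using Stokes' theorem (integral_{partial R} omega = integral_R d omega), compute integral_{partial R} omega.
integral_(partial R) omega = 5

Stokes: integral_partial_R omega = integral_R d omega with d omega = (∂Q/∂x - ∂P/∂y) dx ∧ dy.
  ∂Q/∂x = 4*x + 4*y
  ∂P/∂y = -2*x
  integrand = ∂Q/∂x - ∂P/∂y = 6*x + 4*y.
Integrating over R: integral_0^1 integral_0^1 (6*x + 4*y) dx dy = 5.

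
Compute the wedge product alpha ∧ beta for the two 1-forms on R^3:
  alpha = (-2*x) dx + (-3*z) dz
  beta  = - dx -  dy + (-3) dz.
alpha ∧ beta = (2*x) dx ∧ dy + (6*x - 3*z) dx ∧ dz + (-3*z) dy ∧ dz

Distribute the wedge, using dx_i ∧ dx_j = -dx_j ∧ dx_i and dx_i ∧ dx_i = 0. For each pair (i, j) with i < j, the coefficient of dx_i ∧ dx_j in alpha ∧ beta is (alpha_i * beta_j - alpha_j * beta_i). Collecting: alpha ∧ beta = (2*x) dx ∧ dy + (6*x - 3*z) dx ∧ dz + (-3*z) dy ∧ dz.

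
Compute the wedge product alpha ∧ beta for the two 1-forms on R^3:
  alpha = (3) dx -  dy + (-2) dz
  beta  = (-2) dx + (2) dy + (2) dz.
alpha ∧ beta = (4) dx ∧ dy + (2) dx ∧ dz + (2) dy ∧ dz

Distribute the wedge, using dx_i ∧ dx_j = -dx_j ∧ dx_i and dx_i ∧ dx_i = 0. For each pair (i, j) with i < j, the coefficient of dx_i ∧ dx_j in alpha ∧ beta is (alpha_i * beta_j - alpha_j * beta_i). Collecting: alpha ∧ beta = (4) dx ∧ dy + (2) dx ∧ dz + (2) dy ∧ dz.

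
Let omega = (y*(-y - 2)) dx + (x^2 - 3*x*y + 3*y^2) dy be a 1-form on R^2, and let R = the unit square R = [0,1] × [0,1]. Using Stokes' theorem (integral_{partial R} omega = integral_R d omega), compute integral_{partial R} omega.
integral_(partial R) omega = 5/2

Stokes: integral_partial_R omega = integral_R d omega with d omega = (∂Q/∂x - ∂P/∂y) dx ∧ dy.
  ∂Q/∂x = 2*x - 3*y
  ∂P/∂y = -2*y - 2
  integrand = ∂Q/∂x - ∂P/∂y = 2*x - y + 2.
Integrating over R: integral_0^1 integral_0^1 (2*x - y + 2) dx dy = 5/2.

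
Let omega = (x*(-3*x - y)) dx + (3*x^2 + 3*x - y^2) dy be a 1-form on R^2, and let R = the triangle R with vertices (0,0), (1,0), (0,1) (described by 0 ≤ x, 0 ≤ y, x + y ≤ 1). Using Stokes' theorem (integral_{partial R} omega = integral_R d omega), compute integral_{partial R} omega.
integral_(partial R) omega = 8/3

Stokes: integral_partial_R omega = integral_R d omega with d omega = (∂Q/∂x - ∂P/∂y) dx ∧ dy.
  ∂Q/∂x = 6*x + 3
  ∂P/∂y = -x
  integrand = ∂Q/∂x - ∂P/∂y = 7*x + 3.
Integrating over R: integral_0^1 integral_0^{1-x} (7*x + 3) dy dx = 8/3.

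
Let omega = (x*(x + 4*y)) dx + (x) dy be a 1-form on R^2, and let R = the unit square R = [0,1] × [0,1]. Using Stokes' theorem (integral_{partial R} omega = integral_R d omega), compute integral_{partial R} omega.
integral_(partial R) omega = -1

Stokes: integral_partial_R omega = integral_R d omega with d omega = (∂Q/∂x - ∂P/∂y) dx ∧ dy.
  ∂Q/∂x = 1
  ∂P/∂y = 4*x
  integrand = ∂Q/∂x - ∂P/∂y = 1 - 4*x.
Integrating over R: integral_0^1 integral_0^1 (1 - 4*x) dx dy = -1.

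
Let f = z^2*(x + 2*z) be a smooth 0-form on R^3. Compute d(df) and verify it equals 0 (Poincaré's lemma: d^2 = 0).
d(df) = 0

Step 1: df = sum_i (∂f/∂x_i) dx_i = (z^2) dx + (0) dy + (2*z*(x + 3*z)) dz.
Step 2: Apply d again. Using the 1-form formula, the coefficient of dx ∧ dy in d(df) is ∂^2 f/∂x ∂y - ∂^2 f/∂y ∂x = (0) - (0) = 0 (equality of mixed partials for smooth f).
Similarly for dx ∧ dz and dy ∧ dz — all coefficients vanish. So d(df) = 0.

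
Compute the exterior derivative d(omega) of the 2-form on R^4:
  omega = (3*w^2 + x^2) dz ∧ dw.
d(omega) = (2*x) dx ∧ dz ∧ dw

For a 2-form omega = sum_{i<j} g_{ij} dx_i ∧ dx_j, the exterior derivative is
  d(omega) = sum_{i<j} d(g_{ij}) ∧ dx_i ∧ dx_j = sum_{i<j, k} (∂g_{ij}/∂x_k) dx_k ∧ dx_i ∧ dx_j.
Expand each term, using dx_k ∧ dx_i ∧ dx_j = sgn(permutation) dx_{(a)} ∧ dx_{(b)} ∧ dx_{(c)} with (a < b < c) sorted:
  d(3*w^2 + x^2) includes (∂/∂x)(3*w^2 + x^2) dx = (2*x) dx, which multiplied by dz ∧ dw gives (2*x) dx ∧ dz ∧ dw
Collecting like 3-forms: d(omega) = (2*x) dx ∧ dz ∧ dw.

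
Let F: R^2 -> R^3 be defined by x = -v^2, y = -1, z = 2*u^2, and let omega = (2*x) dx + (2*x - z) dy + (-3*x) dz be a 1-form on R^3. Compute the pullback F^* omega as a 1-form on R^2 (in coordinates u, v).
F^* omega = (12*u*v^2) du + (4*v^3) dv

Using F^*(f dg) = (f ∘ F) d(g ∘ F), substitute each coordinate x_i by F_i(u, v) in f_i, and replace dx_i by d F_i = (∂F_i/∂u) du + (∂F_i/∂v) dv.
  For the x component: f_1(F) = -2*v^2; d F_1 = (0) du + (-2*v) dv
  For the y component: f_2(F) = -2*u^2 - 2*v^2; d F_2 = (0) du + (0) dv
  For the z component: f_3(F) = 3*v^2; d F_3 = (4*u) du + (0) dv
Combining and collecting du, dv coefficients:
  coeff of du: 12*u*v^2
  coeff of dv: 4*v^3
F^* omega = (12*u*v^2) du + (4*v^3) dv.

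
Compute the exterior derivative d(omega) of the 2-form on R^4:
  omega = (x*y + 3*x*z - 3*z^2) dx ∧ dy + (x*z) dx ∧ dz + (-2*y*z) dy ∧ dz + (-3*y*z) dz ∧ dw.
d(omega) = (3*x - 6*z) dx ∧ dy ∧ dz + (-3*z) dy ∧ dz ∧ dw

For a 2-form omega = sum_{i<j} g_{ij} dx_i ∧ dx_j, the exterior derivative is
  d(omega) = sum_{i<j} d(g_{ij}) ∧ dx_i ∧ dx_j = sum_{i<j, k} (∂g_{ij}/∂x_k) dx_k ∧ dx_i ∧ dx_j.
Expand each term, using dx_k ∧ dx_i ∧ dx_j = sgn(permutation) dx_{(a)} ∧ dx_{(b)} ∧ dx_{(c)} with (a < b < c) sorted:
  d(x*y + 3*x*z - 3*z^2) includes (∂/∂z)(x*y + 3*x*z - 3*z^2) dz = (3*x - 6*z) dz, which multiplied by dx ∧ dy gives (3*x - 6*z) dx ∧ dy ∧ dz
  d(-3*y*z) includes (∂/∂y)(-3*y*z) dy = (-3*z) dy, which multiplied by dz ∧ dw gives (-3*z) dy ∧ dz ∧ dw
Collecting like 3-forms: d(omega) = (3*x - 6*z) dx ∧ dy ∧ dz + (-3*z) dy ∧ dz ∧ dw.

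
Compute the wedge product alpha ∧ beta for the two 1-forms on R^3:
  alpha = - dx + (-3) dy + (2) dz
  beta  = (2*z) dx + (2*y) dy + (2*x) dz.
alpha ∧ beta = (-2*y + 6*z) dx ∧ dy + (-2*x - 4*z) dx ∧ dz + (-6*x - 4*y) dy ∧ dz

Distribute the wedge, using dx_i ∧ dx_j = -dx_j ∧ dx_i and dx_i ∧ dx_i = 0. For each pair (i, j) with i < j, the coefficient of dx_i ∧ dx_j in alpha ∧ beta is (alpha_i * beta_j - alpha_j * beta_i). Collecting: alpha ∧ beta = (-2*y + 6*z) dx ∧ dy + (-2*x - 4*z) dx ∧ dz + (-6*x - 4*y) dy ∧ dz.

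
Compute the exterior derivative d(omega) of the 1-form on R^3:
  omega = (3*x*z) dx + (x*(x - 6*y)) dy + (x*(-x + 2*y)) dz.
d(omega) = (2*x - 6*y) dx ∧ dy + (-5*x + 2*y) dx ∧ dz + (2*x) dy ∧ dz

For a 1-form omega = sum_i f_i dx_i, the exterior derivative is
  d(omega) = sum_{i < j} (∂f_j/∂x_i - ∂f_i/∂x_j) dx_i ∧ dx_j.
  coefficient of dx ∧ dy: ∂f_2/∂x - ∂f_1/∂y = ∂(x*(x - 6*y))/∂x - ∂(3*x*z)/∂y = 2*x - 6*y
  coefficient of dx ∧ dz: ∂f_3/∂x - ∂f_1/∂z = ∂(x*(-x + 2*y))/∂x - ∂(3*x*z)/∂z = -5*x + 2*y
  coefficient of dy ∧ dz: ∂f_3/∂y - ∂f_2/∂z = ∂(x*(-x + 2*y))/∂y - ∂(x*(x - 6*y))/∂z = 2*x
Assembling: d(omega) = (2*x - 6*y) dx ∧ dy + (-5*x + 2*y) dx ∧ dz + (2*x) dy ∧ dz.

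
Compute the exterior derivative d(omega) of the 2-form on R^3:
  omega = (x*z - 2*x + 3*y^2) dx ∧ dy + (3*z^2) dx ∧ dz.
d(omega) = (x) dx ∧ dy ∧ dz

For a 2-form omega = sum_{i<j} g_{ij} dx_i ∧ dx_j, the exterior derivative is
  d(omega) = sum_{i<j} d(g_{ij}) ∧ dx_i ∧ dx_j = sum_{i<j, k} (∂g_{ij}/∂x_k) dx_k ∧ dx_i ∧ dx_j.
Expand each term, using dx_k ∧ dx_i ∧ dx_j = sgn(permutation) dx_{(a)} ∧ dx_{(b)} ∧ dx_{(c)} with (a < b < c) sorted:
  d(x*z - 2*x + 3*y^2) includes (∂/∂z)(x*z - 2*x + 3*y^2) dz = (x) dz, which multiplied by dx ∧ dy gives (x) dx ∧ dy ∧ dz
Collecting like 3-forms: d(omega) = (x) dx ∧ dy ∧ dz.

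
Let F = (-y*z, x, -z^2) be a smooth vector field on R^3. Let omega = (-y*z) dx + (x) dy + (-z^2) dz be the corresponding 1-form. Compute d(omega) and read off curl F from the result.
d(omega) = (0) dy ∧ dz + (-y) dz ∧ dx + (z + 1) dx ∧ dy; curl F = (0, -y, z + 1)

d omega = sum_{i<j} (∂f_j/∂x_i - ∂f_i/∂x_j) dx_i ∧ dx_j. Under the identification (dy ∧ dz, dz ∧ dx, dx ∧ dy) ↔ (e_x, e_y, e_z), the coefficients are exactly the components of curl F. Compute:
  ∂R/∂y - ∂Q/∂z = (0) - (0) = 0
  ∂P/∂z - ∂R/∂x = (-y) - (0) = -y
  ∂Q/∂x - ∂P/∂y = (1) - (-z) = z + 1.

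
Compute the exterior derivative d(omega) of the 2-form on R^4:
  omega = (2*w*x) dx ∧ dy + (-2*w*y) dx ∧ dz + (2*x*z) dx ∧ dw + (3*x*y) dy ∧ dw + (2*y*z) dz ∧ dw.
d(omega) = (2*x + 3*y) dx ∧ dy ∧ dw + (2*w) dx ∧ dy ∧ dz + (-2*x - 2*y) dx ∧ dz ∧ dw + (2*z) dy ∧ dz ∧ dw

For a 2-form omega = sum_{i<j} g_{ij} dx_i ∧ dx_j, the exterior derivative is
  d(omega) = sum_{i<j} d(g_{ij}) ∧ dx_i ∧ dx_j = sum_{i<j, k} (∂g_{ij}/∂x_k) dx_k ∧ dx_i ∧ dx_j.
Expand each term, using dx_k ∧ dx_i ∧ dx_j = sgn(permutation) dx_{(a)} ∧ dx_{(b)} ∧ dx_{(c)} with (a < b < c) sorted:
  d(2*w*x) includes (∂/∂w)(2*w*x) dw = (2*x) dw, which multiplied by dx ∧ dy gives (2*x) dx ∧ dy ∧ dw
  d(-2*w*y) includes (∂/∂y)(-2*w*y) dy = (-2*w) dy, which multiplied by dx ∧ dz gives (2*w) dx ∧ dy ∧ dz
  d(-2*w*y) includes (∂/∂w)(-2*w*y) dw = (-2*y) dw, which multiplied by dx ∧ dz gives (-2*y) dx ∧ dz ∧ dw
  d(2*x*z) includes (∂/∂z)(2*x*z) dz = (2*x) dz, which multiplied by dx ∧ dw gives (-2*x) dx ∧ dz ∧ dw
  d(3*x*y) includes (∂/∂x)(3*x*y) dx = (3*y) dx, which multiplied by dy ∧ dw gives (3*y) dx ∧ dy ∧ dw
  d(2*y*z) includes (∂/∂y)(2*y*z) dy = (2*z) dy, which multiplied by dz ∧ dw gives (2*z) dy ∧ dz ∧ dw
Collecting like 3-forms: d(omega) = (2*x + 3*y) dx ∧ dy ∧ dw + (2*w) dx ∧ dy ∧ dz + (-2*x - 2*y) dx ∧ dz ∧ dw + (2*z) dy ∧ dz ∧ dw.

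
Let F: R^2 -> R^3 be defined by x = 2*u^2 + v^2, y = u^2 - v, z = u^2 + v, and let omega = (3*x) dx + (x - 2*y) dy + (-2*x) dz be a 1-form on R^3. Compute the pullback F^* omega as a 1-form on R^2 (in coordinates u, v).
F^* omega = (2*u*(8*u^2 + 5*v^2 + 2*v)) du + (12*u^2*v - 4*u^2 + 6*v^3 - 3*v^2 - 2*v) dv

Using F^*(f dg) = (f ∘ F) d(g ∘ F), substitute each coordinate x_i by F_i(u, v) in f_i, and replace dx_i by d F_i = (∂F_i/∂u) du + (∂F_i/∂v) dv.
  For the x component: f_1(F) = 6*u^2 + 3*v^2; d F_1 = (4*u) du + (2*v) dv
  For the y component: f_2(F) = v*(v + 2); d F_2 = (2*u) du + (-1) dv
  For the z component: f_3(F) = -4*u^2 - 2*v^2; d F_3 = (2*u) du + (1) dv
Combining and collecting du, dv coefficients:
  coeff of du: 2*u*(8*u^2 + 5*v^2 + 2*v)
  coeff of dv: 12*u^2*v - 4*u^2 + 6*v^3 - 3*v^2 - 2*v
F^* omega = (2*u*(8*u^2 + 5*v^2 + 2*v)) du + (12*u^2*v - 4*u^2 + 6*v^3 - 3*v^2 - 2*v) dv.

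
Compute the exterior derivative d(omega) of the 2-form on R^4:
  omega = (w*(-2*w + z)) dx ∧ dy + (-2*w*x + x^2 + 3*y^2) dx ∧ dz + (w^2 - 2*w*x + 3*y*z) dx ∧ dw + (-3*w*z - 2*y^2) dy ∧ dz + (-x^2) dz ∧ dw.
d(omega) = (w - 6*y) dx ∧ dy ∧ dz + (-4*w - 2*z) dx ∧ dy ∧ dw + (-4*x - 3*y) dx ∧ dz ∧ dw + (-3*z) dy ∧ dz ∧ dw

For a 2-form omega = sum_{i<j} g_{ij} dx_i ∧ dx_j, the exterior derivative is
  d(omega) = sum_{i<j} d(g_{ij}) ∧ dx_i ∧ dx_j = sum_{i<j, k} (∂g_{ij}/∂x_k) dx_k ∧ dx_i ∧ dx_j.
Expand each term, using dx_k ∧ dx_i ∧ dx_j = sgn(permutation) dx_{(a)} ∧ dx_{(b)} ∧ dx_{(c)} with (a < b < c) sorted:
  d(w*(-2*w + z)) includes (∂/∂z)(w*(-2*w + z)) dz = (w) dz, which multiplied by dx ∧ dy gives (w) dx ∧ dy ∧ dz
  d(w*(-2*w + z)) includes (∂/∂w)(w*(-2*w + z)) dw = (-4*w + z) dw, which multiplied by dx ∧ dy gives (-4*w + z) dx ∧ dy ∧ dw
  d(-2*w*x + x^2 + 3*y^2) includes (∂/∂y)(-2*w*x + x^2 + 3*y^2) dy = (6*y) dy, which multiplied by dx ∧ dz gives (-6*y) dx ∧ dy ∧ dz
  d(-2*w*x + x^2 + 3*y^2) includes (∂/∂w)(-2*w*x + x^2 + 3*y^2) dw = (-2*x) dw, which multiplied by dx ∧ dz gives (-2*x) dx ∧ dz ∧ dw
  d(w^2 - 2*w*x + 3*y*z) includes (∂/∂y)(w^2 - 2*w*x + 3*y*z) dy = (3*z) dy, which multiplied by dx ∧ dw gives (-3*z) dx ∧ dy ∧ dw
  d(w^2 - 2*w*x + 3*y*z) includes (∂/∂z)(w^2 - 2*w*x + 3*y*z) dz = (3*y) dz, which multiplied by dx ∧ dw gives (-3*y) dx ∧ dz ∧ dw
  d(-3*w*z - 2*y^2) includes (∂/∂w)(-3*w*z - 2*y^2) dw = (-3*z) dw, which multiplied by dy ∧ dz gives (-3*z) dy ∧ dz ∧ dw
  d(-x^2) includes (∂/∂x)(-x^2) dx = (-2*x) dx, which multiplied by dz ∧ dw gives (-2*x) dx ∧ dz ∧ dw
Collecting like 3-forms: d(omega) = (w - 6*y) dx ∧ dy ∧ dz + (-4*w - 2*z) dx ∧ dy ∧ dw + (-4*x - 3*y) dx ∧ dz ∧ dw + (-3*z) dy ∧ dz ∧ dw.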